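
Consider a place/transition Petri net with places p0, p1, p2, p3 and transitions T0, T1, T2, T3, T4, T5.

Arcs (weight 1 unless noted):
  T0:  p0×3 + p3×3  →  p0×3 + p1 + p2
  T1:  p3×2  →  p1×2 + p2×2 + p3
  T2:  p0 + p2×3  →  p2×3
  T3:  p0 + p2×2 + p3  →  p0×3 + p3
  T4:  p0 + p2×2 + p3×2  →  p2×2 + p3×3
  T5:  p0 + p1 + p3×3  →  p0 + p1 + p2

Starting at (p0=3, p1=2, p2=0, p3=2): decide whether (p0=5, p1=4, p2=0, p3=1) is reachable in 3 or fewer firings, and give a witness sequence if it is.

step 1: fire T1:  (p0=3, p1=2, p2=0, p3=2) → (p0=3, p1=4, p2=2, p3=1)
step 2: fire T3:  (p0=3, p1=4, p2=2, p3=1) → (p0=5, p1=4, p2=0, p3=1)

YES — reachable via ⟨T1, T3⟩ (2 firings)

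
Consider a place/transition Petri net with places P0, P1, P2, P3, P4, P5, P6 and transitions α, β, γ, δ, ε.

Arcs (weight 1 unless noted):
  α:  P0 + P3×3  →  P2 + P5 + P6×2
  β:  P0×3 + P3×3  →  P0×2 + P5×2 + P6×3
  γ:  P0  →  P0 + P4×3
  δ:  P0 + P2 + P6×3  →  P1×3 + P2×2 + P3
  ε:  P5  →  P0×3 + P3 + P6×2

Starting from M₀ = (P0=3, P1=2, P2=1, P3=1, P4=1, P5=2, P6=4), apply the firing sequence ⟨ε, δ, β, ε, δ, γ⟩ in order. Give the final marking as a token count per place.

step 1: fire ε:  (P0=3, P1=2, P2=1, P3=1, P4=1, P5=2, P6=4) → (P0=6, P1=2, P2=1, P3=2, P4=1, P5=1, P6=6)
step 2: fire δ:  (P0=6, P1=2, P2=1, P3=2, P4=1, P5=1, P6=6) → (P0=5, P1=5, P2=2, P3=3, P4=1, P5=1, P6=3)
step 3: fire β:  (P0=5, P1=5, P2=2, P3=3, P4=1, P5=1, P6=3) → (P0=4, P1=5, P2=2, P3=0, P4=1, P5=3, P6=6)
step 4: fire ε:  (P0=4, P1=5, P2=2, P3=0, P4=1, P5=3, P6=6) → (P0=7, P1=5, P2=2, P3=1, P4=1, P5=2, P6=8)
step 5: fire δ:  (P0=7, P1=5, P2=2, P3=1, P4=1, P5=2, P6=8) → (P0=6, P1=8, P2=3, P3=2, P4=1, P5=2, P6=5)
step 6: fire γ:  (P0=6, P1=8, P2=3, P3=2, P4=1, P5=2, P6=5) → (P0=6, P1=8, P2=3, P3=2, P4=4, P5=2, P6=5)

(P0=6, P1=8, P2=3, P3=2, P4=4, P5=2, P6=5)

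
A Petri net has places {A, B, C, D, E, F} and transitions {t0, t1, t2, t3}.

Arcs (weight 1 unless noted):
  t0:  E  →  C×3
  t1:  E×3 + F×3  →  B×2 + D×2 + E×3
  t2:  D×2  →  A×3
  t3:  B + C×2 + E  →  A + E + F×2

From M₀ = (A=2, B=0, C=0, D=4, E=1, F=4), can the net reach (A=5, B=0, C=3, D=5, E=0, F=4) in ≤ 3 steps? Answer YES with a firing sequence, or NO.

depth 0: 1 marking
depth 1: 3 markings reached so far
depth 2: 5 markings reached so far
depth 3: 6 markings reached so far
target is not among the 6 markings reachable within 3 steps

NO — not reachable within 3 firings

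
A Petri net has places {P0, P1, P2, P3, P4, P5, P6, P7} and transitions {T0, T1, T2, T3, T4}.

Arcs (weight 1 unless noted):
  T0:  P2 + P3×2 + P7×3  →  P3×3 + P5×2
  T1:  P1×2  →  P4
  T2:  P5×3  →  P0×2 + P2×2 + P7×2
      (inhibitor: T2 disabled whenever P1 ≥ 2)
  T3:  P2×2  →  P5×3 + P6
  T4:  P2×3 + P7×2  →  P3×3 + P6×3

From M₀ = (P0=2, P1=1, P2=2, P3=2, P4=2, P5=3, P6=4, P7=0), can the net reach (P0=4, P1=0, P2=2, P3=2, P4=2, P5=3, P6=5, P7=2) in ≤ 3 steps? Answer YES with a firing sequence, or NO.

NO — not reachable within 3 firings

depth 0: 1 marking
depth 1: 3 markings reached so far
depth 2: 5 markings reached so far
depth 3: 7 markings reached so far
target is not among the 7 markings reachable within 3 steps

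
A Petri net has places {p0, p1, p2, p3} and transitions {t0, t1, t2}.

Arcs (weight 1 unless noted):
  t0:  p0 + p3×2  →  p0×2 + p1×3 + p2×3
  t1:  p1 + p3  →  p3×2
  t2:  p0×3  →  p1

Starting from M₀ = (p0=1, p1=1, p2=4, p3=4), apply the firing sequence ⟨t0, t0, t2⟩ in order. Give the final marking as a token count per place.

step 1: fire t0:  (p0=1, p1=1, p2=4, p3=4) → (p0=2, p1=4, p2=7, p3=2)
step 2: fire t0:  (p0=2, p1=4, p2=7, p3=2) → (p0=3, p1=7, p2=10, p3=0)
step 3: fire t2:  (p0=3, p1=7, p2=10, p3=0) → (p0=0, p1=8, p2=10, p3=0)

(p0=0, p1=8, p2=10, p3=0)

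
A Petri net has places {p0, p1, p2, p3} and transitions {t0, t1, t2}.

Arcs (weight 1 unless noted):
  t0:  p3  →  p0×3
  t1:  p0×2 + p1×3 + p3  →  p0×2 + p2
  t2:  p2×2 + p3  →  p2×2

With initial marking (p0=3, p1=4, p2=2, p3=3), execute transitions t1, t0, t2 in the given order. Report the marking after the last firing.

(p0=6, p1=1, p2=3, p3=0)

step 1: fire t1:  (p0=3, p1=4, p2=2, p3=3) → (p0=3, p1=1, p2=3, p3=2)
step 2: fire t0:  (p0=3, p1=1, p2=3, p3=2) → (p0=6, p1=1, p2=3, p3=1)
step 3: fire t2:  (p0=6, p1=1, p2=3, p3=1) → (p0=6, p1=1, p2=3, p3=0)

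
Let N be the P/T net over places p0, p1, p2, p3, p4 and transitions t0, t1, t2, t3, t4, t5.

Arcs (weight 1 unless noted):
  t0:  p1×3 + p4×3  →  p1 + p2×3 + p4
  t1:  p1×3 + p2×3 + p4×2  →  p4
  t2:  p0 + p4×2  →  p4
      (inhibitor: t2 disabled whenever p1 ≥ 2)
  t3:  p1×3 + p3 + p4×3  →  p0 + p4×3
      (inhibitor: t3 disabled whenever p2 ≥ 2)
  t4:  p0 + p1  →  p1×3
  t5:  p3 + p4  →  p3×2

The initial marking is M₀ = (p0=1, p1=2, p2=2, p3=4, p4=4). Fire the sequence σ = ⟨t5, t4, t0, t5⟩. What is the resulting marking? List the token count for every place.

step 1: fire t5:  (p0=1, p1=2, p2=2, p3=4, p4=4) → (p0=1, p1=2, p2=2, p3=5, p4=3)
step 2: fire t4:  (p0=1, p1=2, p2=2, p3=5, p4=3) → (p0=0, p1=4, p2=2, p3=5, p4=3)
step 3: fire t0:  (p0=0, p1=4, p2=2, p3=5, p4=3) → (p0=0, p1=2, p2=5, p3=5, p4=1)
step 4: fire t5:  (p0=0, p1=2, p2=5, p3=5, p4=1) → (p0=0, p1=2, p2=5, p3=6, p4=0)

(p0=0, p1=2, p2=5, p3=6, p4=0)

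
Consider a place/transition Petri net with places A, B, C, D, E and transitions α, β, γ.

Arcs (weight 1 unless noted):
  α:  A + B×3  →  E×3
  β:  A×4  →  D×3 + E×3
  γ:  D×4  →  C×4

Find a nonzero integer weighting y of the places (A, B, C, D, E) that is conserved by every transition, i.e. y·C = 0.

y = (A:3, B:-1, C:4, D:4, E:0)

Incidence matrix C (rows=places, cols=transitions):
        α    β    γ
    A  -1   -4    0
    B  -3    0    0
    C   0    0    4
    D   0    3   -4
    E   3    3    0

Candidate y = [3, -1, 4, 4, 0]; check y·C column-wise:
  col α: 3·-1 + -1·-3 + 4·0 + 4·0 + 0·3 = 0
  col β: 3·-4 + -1·0 + 4·0 + 4·3 + 0·3 = 0
  col γ: 3·0 + -1·0 + 4·4 + 4·-4 = 0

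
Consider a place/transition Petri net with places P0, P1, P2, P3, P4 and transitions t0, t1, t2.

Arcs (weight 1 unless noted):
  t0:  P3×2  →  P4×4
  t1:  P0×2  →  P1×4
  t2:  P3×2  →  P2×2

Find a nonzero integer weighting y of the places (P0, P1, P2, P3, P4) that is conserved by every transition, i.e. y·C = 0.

Incidence matrix C (rows=places, cols=transitions):
       t0   t1   t2
   P0   0   -2    0
   P1   0    4    0
   P2   0    0    2
   P3  -2    0   -2
   P4   4    0    0

Candidate y = [2, 1, 0, 0, 0]; check y·C column-wise:
  col t0: 2·0 + 1·0 + 0·-2 + 0·4 = 0
  col t1: 2·-2 + 1·4 = 0
  col t2: 2·0 + 1·0 + 0·2 + 0·-2 = 0

y = (P0:2, P1:1, P2:0, P3:0, P4:0)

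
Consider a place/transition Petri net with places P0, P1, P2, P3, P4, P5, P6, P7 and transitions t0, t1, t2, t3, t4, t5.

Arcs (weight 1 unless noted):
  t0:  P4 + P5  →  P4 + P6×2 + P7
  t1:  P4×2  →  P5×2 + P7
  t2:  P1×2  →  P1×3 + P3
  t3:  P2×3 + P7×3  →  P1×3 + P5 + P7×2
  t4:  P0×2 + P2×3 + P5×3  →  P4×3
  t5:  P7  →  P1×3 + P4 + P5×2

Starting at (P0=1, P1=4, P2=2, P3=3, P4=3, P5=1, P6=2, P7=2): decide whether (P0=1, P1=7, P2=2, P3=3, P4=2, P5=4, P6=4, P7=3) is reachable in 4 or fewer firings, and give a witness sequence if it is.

YES — reachable via ⟨t0, t1, t5⟩ (3 firings)

step 1: fire t0:  (P0=1, P1=4, P2=2, P3=3, P4=3, P5=1, P6=2, P7=2) → (P0=1, P1=4, P2=2, P3=3, P4=3, P5=0, P6=4, P7=3)
step 2: fire t1:  (P0=1, P1=4, P2=2, P3=3, P4=3, P5=0, P6=4, P7=3) → (P0=1, P1=4, P2=2, P3=3, P4=1, P5=2, P6=4, P7=4)
step 3: fire t5:  (P0=1, P1=4, P2=2, P3=3, P4=1, P5=2, P6=4, P7=4) → (P0=1, P1=7, P2=2, P3=3, P4=2, P5=4, P6=4, P7=3)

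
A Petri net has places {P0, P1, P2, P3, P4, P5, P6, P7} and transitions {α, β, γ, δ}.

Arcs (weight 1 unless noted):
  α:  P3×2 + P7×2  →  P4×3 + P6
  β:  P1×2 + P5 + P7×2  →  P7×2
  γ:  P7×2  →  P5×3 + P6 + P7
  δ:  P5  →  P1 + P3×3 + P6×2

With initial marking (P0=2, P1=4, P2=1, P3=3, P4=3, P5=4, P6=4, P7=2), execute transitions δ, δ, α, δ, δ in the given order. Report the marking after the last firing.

step 1: fire δ:  (P0=2, P1=4, P2=1, P3=3, P4=3, P5=4, P6=4, P7=2) → (P0=2, P1=5, P2=1, P3=6, P4=3, P5=3, P6=6, P7=2)
step 2: fire δ:  (P0=2, P1=5, P2=1, P3=6, P4=3, P5=3, P6=6, P7=2) → (P0=2, P1=6, P2=1, P3=9, P4=3, P5=2, P6=8, P7=2)
step 3: fire α:  (P0=2, P1=6, P2=1, P3=9, P4=3, P5=2, P6=8, P7=2) → (P0=2, P1=6, P2=1, P3=7, P4=6, P5=2, P6=9, P7=0)
step 4: fire δ:  (P0=2, P1=6, P2=1, P3=7, P4=6, P5=2, P6=9, P7=0) → (P0=2, P1=7, P2=1, P3=10, P4=6, P5=1, P6=11, P7=0)
step 5: fire δ:  (P0=2, P1=7, P2=1, P3=10, P4=6, P5=1, P6=11, P7=0) → (P0=2, P1=8, P2=1, P3=13, P4=6, P5=0, P6=13, P7=0)

(P0=2, P1=8, P2=1, P3=13, P4=6, P5=0, P6=13, P7=0)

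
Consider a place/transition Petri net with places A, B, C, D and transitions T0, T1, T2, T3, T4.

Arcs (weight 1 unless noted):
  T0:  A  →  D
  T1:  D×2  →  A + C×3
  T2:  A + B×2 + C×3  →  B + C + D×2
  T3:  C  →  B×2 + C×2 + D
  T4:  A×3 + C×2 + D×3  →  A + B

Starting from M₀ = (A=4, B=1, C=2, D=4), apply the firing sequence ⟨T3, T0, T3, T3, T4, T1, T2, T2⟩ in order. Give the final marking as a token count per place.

step 1: fire T3:  (A=4, B=1, C=2, D=4) → (A=4, B=3, C=3, D=5)
step 2: fire T0:  (A=4, B=3, C=3, D=5) → (A=3, B=3, C=3, D=6)
step 3: fire T3:  (A=3, B=3, C=3, D=6) → (A=3, B=5, C=4, D=7)
step 4: fire T3:  (A=3, B=5, C=4, D=7) → (A=3, B=7, C=5, D=8)
step 5: fire T4:  (A=3, B=7, C=5, D=8) → (A=1, B=8, C=3, D=5)
step 6: fire T1:  (A=1, B=8, C=3, D=5) → (A=2, B=8, C=6, D=3)
step 7: fire T2:  (A=2, B=8, C=6, D=3) → (A=1, B=7, C=4, D=5)
step 8: fire T2:  (A=1, B=7, C=4, D=5) → (A=0, B=6, C=2, D=7)

(A=0, B=6, C=2, D=7)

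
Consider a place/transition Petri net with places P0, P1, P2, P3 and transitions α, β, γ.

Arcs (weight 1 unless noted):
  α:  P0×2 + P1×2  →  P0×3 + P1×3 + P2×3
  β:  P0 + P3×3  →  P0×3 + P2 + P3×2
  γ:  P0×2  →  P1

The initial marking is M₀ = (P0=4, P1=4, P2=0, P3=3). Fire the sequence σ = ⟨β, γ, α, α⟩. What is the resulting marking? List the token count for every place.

step 1: fire β:  (P0=4, P1=4, P2=0, P3=3) → (P0=6, P1=4, P2=1, P3=2)
step 2: fire γ:  (P0=6, P1=4, P2=1, P3=2) → (P0=4, P1=5, P2=1, P3=2)
step 3: fire α:  (P0=4, P1=5, P2=1, P3=2) → (P0=5, P1=6, P2=4, P3=2)
step 4: fire α:  (P0=5, P1=6, P2=4, P3=2) → (P0=6, P1=7, P2=7, P3=2)

(P0=6, P1=7, P2=7, P3=2)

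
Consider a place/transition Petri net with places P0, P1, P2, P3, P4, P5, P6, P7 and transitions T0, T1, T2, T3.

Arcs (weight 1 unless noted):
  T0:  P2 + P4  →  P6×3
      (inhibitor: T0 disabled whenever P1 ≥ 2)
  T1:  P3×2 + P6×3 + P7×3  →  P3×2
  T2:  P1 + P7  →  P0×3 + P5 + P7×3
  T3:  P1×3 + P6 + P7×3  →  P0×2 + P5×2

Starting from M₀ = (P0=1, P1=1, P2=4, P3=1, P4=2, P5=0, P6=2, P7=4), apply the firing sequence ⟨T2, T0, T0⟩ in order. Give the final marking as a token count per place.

step 1: fire T2:  (P0=1, P1=1, P2=4, P3=1, P4=2, P5=0, P6=2, P7=4) → (P0=4, P1=0, P2=4, P3=1, P4=2, P5=1, P6=2, P7=6)
step 2: fire T0:  (P0=4, P1=0, P2=4, P3=1, P4=2, P5=1, P6=2, P7=6) → (P0=4, P1=0, P2=3, P3=1, P4=1, P5=1, P6=5, P7=6)
step 3: fire T0:  (P0=4, P1=0, P2=3, P3=1, P4=1, P5=1, P6=5, P7=6) → (P0=4, P1=0, P2=2, P3=1, P4=0, P5=1, P6=8, P7=6)

(P0=4, P1=0, P2=2, P3=1, P4=0, P5=1, P6=8, P7=6)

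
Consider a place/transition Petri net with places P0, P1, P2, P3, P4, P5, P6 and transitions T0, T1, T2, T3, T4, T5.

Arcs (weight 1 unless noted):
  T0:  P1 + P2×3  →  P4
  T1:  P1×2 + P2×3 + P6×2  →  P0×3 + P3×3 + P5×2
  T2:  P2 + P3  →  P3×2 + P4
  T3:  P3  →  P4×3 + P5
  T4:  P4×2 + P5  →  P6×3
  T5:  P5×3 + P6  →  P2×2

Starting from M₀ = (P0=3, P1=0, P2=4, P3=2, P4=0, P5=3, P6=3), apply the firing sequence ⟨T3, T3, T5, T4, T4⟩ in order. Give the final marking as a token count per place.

(P0=3, P1=0, P2=6, P3=0, P4=2, P5=0, P6=8)

step 1: fire T3:  (P0=3, P1=0, P2=4, P3=2, P4=0, P5=3, P6=3) → (P0=3, P1=0, P2=4, P3=1, P4=3, P5=4, P6=3)
step 2: fire T3:  (P0=3, P1=0, P2=4, P3=1, P4=3, P5=4, P6=3) → (P0=3, P1=0, P2=4, P3=0, P4=6, P5=5, P6=3)
step 3: fire T5:  (P0=3, P1=0, P2=4, P3=0, P4=6, P5=5, P6=3) → (P0=3, P1=0, P2=6, P3=0, P4=6, P5=2, P6=2)
step 4: fire T4:  (P0=3, P1=0, P2=6, P3=0, P4=6, P5=2, P6=2) → (P0=3, P1=0, P2=6, P3=0, P4=4, P5=1, P6=5)
step 5: fire T4:  (P0=3, P1=0, P2=6, P3=0, P4=4, P5=1, P6=5) → (P0=3, P1=0, P2=6, P3=0, P4=2, P5=0, P6=8)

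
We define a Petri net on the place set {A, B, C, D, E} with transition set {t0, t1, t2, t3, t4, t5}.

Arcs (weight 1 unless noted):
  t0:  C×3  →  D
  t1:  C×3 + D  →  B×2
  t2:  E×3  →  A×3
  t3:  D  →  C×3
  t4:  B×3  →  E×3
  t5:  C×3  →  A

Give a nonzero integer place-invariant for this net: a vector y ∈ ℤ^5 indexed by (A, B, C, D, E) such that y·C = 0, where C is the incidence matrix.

y = (A:3, B:3, C:1, D:3, E:3)

Incidence matrix C (rows=places, cols=transitions):
       t0   t1   t2   t3   t4   t5
    A   0    0    3    0    0    1
    B   0    2    0    0   -3    0
    C  -3   -3    0    3    0   -3
    D   1   -1    0   -1    0    0
    E   0    0   -3    0    3    0

Candidate y = [3, 3, 1, 3, 3]; check y·C column-wise:
  col t0: 3·0 + 3·0 + 1·-3 + 3·1 + 3·0 = 0
  col t1: 3·0 + 3·2 + 1·-3 + 3·-1 + 3·0 = 0
  col t2: 3·3 + 3·0 + 1·0 + 3·0 + 3·-3 = 0
  col t3: 3·0 + 3·0 + 1·3 + 3·-1 + 3·0 = 0
  col t4: 3·0 + 3·-3 + 1·0 + 3·0 + 3·3 = 0
  col t5: 3·1 + 3·0 + 1·-3 + 3·0 + 3·0 = 0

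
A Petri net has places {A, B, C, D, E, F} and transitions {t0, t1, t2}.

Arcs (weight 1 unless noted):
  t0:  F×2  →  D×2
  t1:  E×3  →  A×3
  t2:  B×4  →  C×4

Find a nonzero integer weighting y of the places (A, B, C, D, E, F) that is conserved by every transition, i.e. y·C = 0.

Incidence matrix C (rows=places, cols=transitions):
       t0   t1   t2
    A   0    3    0
    B   0    0   -4
    C   0    0    4
    D   2    0    0
    E   0   -3    0
    F  -2    0    0

Candidate y = [0, 1, 1, 0, 0, 0]; check y·C column-wise:
  col t0: 1·0 + 1·0 + 0·2 + 0·-2 = 0
  col t1: 0·3 + 1·0 + 1·0 + 0·-3 = 0
  col t2: 1·-4 + 1·4 = 0

y = (A:0, B:1, C:1, D:0, E:0, F:0)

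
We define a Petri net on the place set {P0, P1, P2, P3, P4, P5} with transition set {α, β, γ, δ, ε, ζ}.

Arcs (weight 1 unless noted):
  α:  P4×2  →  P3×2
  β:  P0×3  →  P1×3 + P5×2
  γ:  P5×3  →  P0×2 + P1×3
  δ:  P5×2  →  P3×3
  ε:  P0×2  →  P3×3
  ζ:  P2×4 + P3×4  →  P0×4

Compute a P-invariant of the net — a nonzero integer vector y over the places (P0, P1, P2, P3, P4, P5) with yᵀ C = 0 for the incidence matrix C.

Incidence matrix C (rows=places, cols=transitions):
        α    β    γ    δ    ε    ζ
   P0   0   -3    2    0   -2    4
   P1   0    3    3    0    0    0
   P2   0    0    0    0    0   -4
   P3   2    0    0    3    3   -4
   P4  -2    0    0    0    0    0
   P5   0    2   -3   -2    0    0

Candidate y = [3, 1, 1, 2, 2, 3]; check y·C column-wise:
  col α: 3·0 + 1·0 + 1·0 + 2·2 + 2·-2 + 3·0 = 0
  col β: 3·-3 + 1·3 + 1·0 + 2·0 + 2·0 + 3·2 = 0
  col γ: 3·2 + 1·3 + 1·0 + 2·0 + 2·0 + 3·-3 = 0
  col δ: 3·0 + 1·0 + 1·0 + 2·3 + 2·0 + 3·-2 = 0
  col ε: 3·-2 + 1·0 + 1·0 + 2·3 + 2·0 + 3·0 = 0
  col ζ: 3·4 + 1·0 + 1·-4 + 2·-4 + 2·0 + 3·0 = 0

y = (P0:3, P1:1, P2:1, P3:2, P4:2, P5:3)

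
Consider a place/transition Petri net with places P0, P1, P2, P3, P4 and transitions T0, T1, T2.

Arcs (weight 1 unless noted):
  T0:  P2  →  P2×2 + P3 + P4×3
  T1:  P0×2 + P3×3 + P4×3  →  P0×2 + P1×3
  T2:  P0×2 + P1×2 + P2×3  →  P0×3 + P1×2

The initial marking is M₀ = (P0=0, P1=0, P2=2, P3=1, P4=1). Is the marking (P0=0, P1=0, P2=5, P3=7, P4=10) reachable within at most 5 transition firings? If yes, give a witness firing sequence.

NO — not reachable within 5 firings

depth 0: 1 marking
depth 1: 2 markings reached so far
depth 2: 3 markings reached so far
depth 3: 4 markings reached so far
depth 4: 5 markings reached so far
depth 5: 6 markings reached so far
target is not among the 6 markings reachable within 5 steps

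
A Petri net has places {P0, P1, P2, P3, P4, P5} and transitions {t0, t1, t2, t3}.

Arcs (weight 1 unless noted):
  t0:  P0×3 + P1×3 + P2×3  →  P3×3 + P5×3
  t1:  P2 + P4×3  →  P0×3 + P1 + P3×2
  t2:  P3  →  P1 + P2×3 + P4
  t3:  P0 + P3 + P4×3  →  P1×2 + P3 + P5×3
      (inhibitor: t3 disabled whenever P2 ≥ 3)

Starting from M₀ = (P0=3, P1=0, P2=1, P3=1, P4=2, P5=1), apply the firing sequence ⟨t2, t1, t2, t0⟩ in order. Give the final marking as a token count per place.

step 1: fire t2:  (P0=3, P1=0, P2=1, P3=1, P4=2, P5=1) → (P0=3, P1=1, P2=4, P3=0, P4=3, P5=1)
step 2: fire t1:  (P0=3, P1=1, P2=4, P3=0, P4=3, P5=1) → (P0=6, P1=2, P2=3, P3=2, P4=0, P5=1)
step 3: fire t2:  (P0=6, P1=2, P2=3, P3=2, P4=0, P5=1) → (P0=6, P1=3, P2=6, P3=1, P4=1, P5=1)
step 4: fire t0:  (P0=6, P1=3, P2=6, P3=1, P4=1, P5=1) → (P0=3, P1=0, P2=3, P3=4, P4=1, P5=4)

(P0=3, P1=0, P2=3, P3=4, P4=1, P5=4)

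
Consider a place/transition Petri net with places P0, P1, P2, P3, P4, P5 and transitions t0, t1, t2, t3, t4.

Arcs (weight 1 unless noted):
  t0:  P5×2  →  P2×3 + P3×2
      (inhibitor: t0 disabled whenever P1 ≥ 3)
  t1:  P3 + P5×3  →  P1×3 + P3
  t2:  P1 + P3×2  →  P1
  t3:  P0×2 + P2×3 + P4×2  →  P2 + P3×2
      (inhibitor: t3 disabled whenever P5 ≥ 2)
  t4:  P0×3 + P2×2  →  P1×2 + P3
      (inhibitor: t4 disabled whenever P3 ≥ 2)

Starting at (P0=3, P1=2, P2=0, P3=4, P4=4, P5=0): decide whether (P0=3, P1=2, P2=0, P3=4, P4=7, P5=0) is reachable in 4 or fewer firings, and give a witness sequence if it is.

NO — not reachable within 4 firings

depth 0: 1 marking
depth 1: 2 markings reached so far
depth 2: 3 markings reached so far
depth 3: 3 markings reached so far
(frontier empty at depth 3; search complete)
target is not among the 3 markings reachable within 4 steps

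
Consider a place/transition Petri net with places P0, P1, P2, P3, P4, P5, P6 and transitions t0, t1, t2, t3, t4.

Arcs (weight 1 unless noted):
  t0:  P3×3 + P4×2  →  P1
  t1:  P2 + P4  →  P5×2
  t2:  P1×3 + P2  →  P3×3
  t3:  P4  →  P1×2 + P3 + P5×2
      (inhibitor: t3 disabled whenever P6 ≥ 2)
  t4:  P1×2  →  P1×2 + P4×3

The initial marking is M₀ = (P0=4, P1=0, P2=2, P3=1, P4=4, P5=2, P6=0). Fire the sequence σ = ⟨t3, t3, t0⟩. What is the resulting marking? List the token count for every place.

step 1: fire t3:  (P0=4, P1=0, P2=2, P3=1, P4=4, P5=2, P6=0) → (P0=4, P1=2, P2=2, P3=2, P4=3, P5=4, P6=0)
step 2: fire t3:  (P0=4, P1=2, P2=2, P3=2, P4=3, P5=4, P6=0) → (P0=4, P1=4, P2=2, P3=3, P4=2, P5=6, P6=0)
step 3: fire t0:  (P0=4, P1=4, P2=2, P3=3, P4=2, P5=6, P6=0) → (P0=4, P1=5, P2=2, P3=0, P4=0, P5=6, P6=0)

(P0=4, P1=5, P2=2, P3=0, P4=0, P5=6, P6=0)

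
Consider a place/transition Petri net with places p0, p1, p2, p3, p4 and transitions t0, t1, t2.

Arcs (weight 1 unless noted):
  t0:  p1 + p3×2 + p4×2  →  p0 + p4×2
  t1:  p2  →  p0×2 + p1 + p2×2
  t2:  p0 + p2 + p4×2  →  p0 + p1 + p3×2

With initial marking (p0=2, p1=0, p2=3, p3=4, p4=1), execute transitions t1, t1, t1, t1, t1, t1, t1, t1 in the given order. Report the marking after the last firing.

step 1: fire t1:  (p0=2, p1=0, p2=3, p3=4, p4=1) → (p0=4, p1=1, p2=4, p3=4, p4=1)
step 2: fire t1:  (p0=4, p1=1, p2=4, p3=4, p4=1) → (p0=6, p1=2, p2=5, p3=4, p4=1)
step 3: fire t1:  (p0=6, p1=2, p2=5, p3=4, p4=1) → (p0=8, p1=3, p2=6, p3=4, p4=1)
step 4: fire t1:  (p0=8, p1=3, p2=6, p3=4, p4=1) → (p0=10, p1=4, p2=7, p3=4, p4=1)
step 5: fire t1:  (p0=10, p1=4, p2=7, p3=4, p4=1) → (p0=12, p1=5, p2=8, p3=4, p4=1)
step 6: fire t1:  (p0=12, p1=5, p2=8, p3=4, p4=1) → (p0=14, p1=6, p2=9, p3=4, p4=1)
step 7: fire t1:  (p0=14, p1=6, p2=9, p3=4, p4=1) → (p0=16, p1=7, p2=10, p3=4, p4=1)
step 8: fire t1:  (p0=16, p1=7, p2=10, p3=4, p4=1) → (p0=18, p1=8, p2=11, p3=4, p4=1)

(p0=18, p1=8, p2=11, p3=4, p4=1)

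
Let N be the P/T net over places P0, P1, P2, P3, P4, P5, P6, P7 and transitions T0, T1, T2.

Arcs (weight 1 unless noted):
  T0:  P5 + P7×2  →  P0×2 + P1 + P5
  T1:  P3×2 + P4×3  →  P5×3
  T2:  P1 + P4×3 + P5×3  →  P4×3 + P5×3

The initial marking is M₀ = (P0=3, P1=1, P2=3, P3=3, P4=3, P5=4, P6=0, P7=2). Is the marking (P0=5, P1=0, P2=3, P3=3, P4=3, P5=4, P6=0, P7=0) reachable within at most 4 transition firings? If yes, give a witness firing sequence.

YES — reachable via ⟨T0, T2, T2⟩ (3 firings)

step 1: fire T0:  (P0=3, P1=1, P2=3, P3=3, P4=3, P5=4, P6=0, P7=2) → (P0=5, P1=2, P2=3, P3=3, P4=3, P5=4, P6=0, P7=0)
step 2: fire T2:  (P0=5, P1=2, P2=3, P3=3, P4=3, P5=4, P6=0, P7=0) → (P0=5, P1=1, P2=3, P3=3, P4=3, P5=4, P6=0, P7=0)
step 3: fire T2:  (P0=5, P1=1, P2=3, P3=3, P4=3, P5=4, P6=0, P7=0) → (P0=5, P1=0, P2=3, P3=3, P4=3, P5=4, P6=0, P7=0)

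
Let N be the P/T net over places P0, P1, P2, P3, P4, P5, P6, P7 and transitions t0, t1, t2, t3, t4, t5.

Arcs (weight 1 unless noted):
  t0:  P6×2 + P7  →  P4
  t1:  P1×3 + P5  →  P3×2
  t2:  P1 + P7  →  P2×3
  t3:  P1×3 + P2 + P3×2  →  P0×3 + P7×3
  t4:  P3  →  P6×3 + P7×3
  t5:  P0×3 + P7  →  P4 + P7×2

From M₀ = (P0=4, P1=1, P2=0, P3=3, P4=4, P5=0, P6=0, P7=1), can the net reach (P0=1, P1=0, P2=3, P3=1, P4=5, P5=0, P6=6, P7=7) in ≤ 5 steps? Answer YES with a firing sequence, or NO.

YES — reachable via ⟨t2, t4, t4, t5⟩ (4 firings)

step 1: fire t2:  (P0=4, P1=1, P2=0, P3=3, P4=4, P5=0, P6=0, P7=1) → (P0=4, P1=0, P2=3, P3=3, P4=4, P5=0, P6=0, P7=0)
step 2: fire t4:  (P0=4, P1=0, P2=3, P3=3, P4=4, P5=0, P6=0, P7=0) → (P0=4, P1=0, P2=3, P3=2, P4=4, P5=0, P6=3, P7=3)
step 3: fire t4:  (P0=4, P1=0, P2=3, P3=2, P4=4, P5=0, P6=3, P7=3) → (P0=4, P1=0, P2=3, P3=1, P4=4, P5=0, P6=6, P7=6)
step 4: fire t5:  (P0=4, P1=0, P2=3, P3=1, P4=4, P5=0, P6=6, P7=6) → (P0=1, P1=0, P2=3, P3=1, P4=5, P5=0, P6=6, P7=7)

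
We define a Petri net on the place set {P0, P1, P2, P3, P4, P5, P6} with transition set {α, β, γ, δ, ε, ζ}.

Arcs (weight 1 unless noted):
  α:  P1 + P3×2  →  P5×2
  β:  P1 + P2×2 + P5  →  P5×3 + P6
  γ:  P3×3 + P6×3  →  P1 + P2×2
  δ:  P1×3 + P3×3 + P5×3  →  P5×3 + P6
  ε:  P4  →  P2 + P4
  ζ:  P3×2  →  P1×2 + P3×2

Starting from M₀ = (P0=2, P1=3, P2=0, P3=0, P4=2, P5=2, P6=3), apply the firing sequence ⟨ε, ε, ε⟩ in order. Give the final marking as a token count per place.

step 1: fire ε:  (P0=2, P1=3, P2=0, P3=0, P4=2, P5=2, P6=3) → (P0=2, P1=3, P2=1, P3=0, P4=2, P5=2, P6=3)
step 2: fire ε:  (P0=2, P1=3, P2=1, P3=0, P4=2, P5=2, P6=3) → (P0=2, P1=3, P2=2, P3=0, P4=2, P5=2, P6=3)
step 3: fire ε:  (P0=2, P1=3, P2=2, P3=0, P4=2, P5=2, P6=3) → (P0=2, P1=3, P2=3, P3=0, P4=2, P5=2, P6=3)

(P0=2, P1=3, P2=3, P3=0, P4=2, P5=2, P6=3)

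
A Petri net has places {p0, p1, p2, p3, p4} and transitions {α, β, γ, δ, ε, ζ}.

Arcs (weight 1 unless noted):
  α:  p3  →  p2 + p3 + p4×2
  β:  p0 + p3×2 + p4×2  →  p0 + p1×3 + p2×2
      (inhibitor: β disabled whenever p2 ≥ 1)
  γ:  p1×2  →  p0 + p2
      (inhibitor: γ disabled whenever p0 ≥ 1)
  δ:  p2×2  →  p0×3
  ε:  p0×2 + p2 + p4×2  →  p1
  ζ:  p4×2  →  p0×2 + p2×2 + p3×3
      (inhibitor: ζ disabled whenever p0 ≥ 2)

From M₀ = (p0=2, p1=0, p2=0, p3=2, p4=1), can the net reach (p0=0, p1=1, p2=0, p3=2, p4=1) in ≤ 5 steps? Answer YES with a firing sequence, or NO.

YES — reachable via ⟨α, ε⟩ (2 firings)

step 1: fire α:  (p0=2, p1=0, p2=0, p3=2, p4=1) → (p0=2, p1=0, p2=1, p3=2, p4=3)
step 2: fire ε:  (p0=2, p1=0, p2=1, p3=2, p4=3) → (p0=0, p1=1, p2=0, p3=2, p4=1)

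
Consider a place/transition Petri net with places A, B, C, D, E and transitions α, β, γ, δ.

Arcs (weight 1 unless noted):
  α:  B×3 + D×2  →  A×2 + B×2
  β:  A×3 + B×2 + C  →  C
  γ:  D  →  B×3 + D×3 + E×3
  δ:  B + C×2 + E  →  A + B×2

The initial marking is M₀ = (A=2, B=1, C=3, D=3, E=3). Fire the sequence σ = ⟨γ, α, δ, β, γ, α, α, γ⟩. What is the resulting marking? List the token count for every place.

step 1: fire γ:  (A=2, B=1, C=3, D=3, E=3) → (A=2, B=4, C=3, D=5, E=6)
step 2: fire α:  (A=2, B=4, C=3, D=5, E=6) → (A=4, B=3, C=3, D=3, E=6)
step 3: fire δ:  (A=4, B=3, C=3, D=3, E=6) → (A=5, B=4, C=1, D=3, E=5)
step 4: fire β:  (A=5, B=4, C=1, D=3, E=5) → (A=2, B=2, C=1, D=3, E=5)
step 5: fire γ:  (A=2, B=2, C=1, D=3, E=5) → (A=2, B=5, C=1, D=5, E=8)
step 6: fire α:  (A=2, B=5, C=1, D=5, E=8) → (A=4, B=4, C=1, D=3, E=8)
step 7: fire α:  (A=4, B=4, C=1, D=3, E=8) → (A=6, B=3, C=1, D=1, E=8)
step 8: fire γ:  (A=6, B=3, C=1, D=1, E=8) → (A=6, B=6, C=1, D=3, E=11)

(A=6, B=6, C=1, D=3, E=11)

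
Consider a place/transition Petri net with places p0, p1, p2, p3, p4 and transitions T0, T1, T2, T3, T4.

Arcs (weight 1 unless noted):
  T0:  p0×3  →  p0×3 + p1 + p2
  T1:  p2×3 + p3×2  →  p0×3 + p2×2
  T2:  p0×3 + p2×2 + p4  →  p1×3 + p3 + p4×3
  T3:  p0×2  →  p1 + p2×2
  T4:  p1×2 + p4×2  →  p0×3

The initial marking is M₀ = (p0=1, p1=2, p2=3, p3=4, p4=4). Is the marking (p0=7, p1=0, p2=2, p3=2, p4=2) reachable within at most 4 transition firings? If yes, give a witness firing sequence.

YES — reachable via ⟨T1, T4⟩ (2 firings)

step 1: fire T1:  (p0=1, p1=2, p2=3, p3=4, p4=4) → (p0=4, p1=2, p2=2, p3=2, p4=4)
step 2: fire T4:  (p0=4, p1=2, p2=2, p3=2, p4=4) → (p0=7, p1=0, p2=2, p3=2, p4=2)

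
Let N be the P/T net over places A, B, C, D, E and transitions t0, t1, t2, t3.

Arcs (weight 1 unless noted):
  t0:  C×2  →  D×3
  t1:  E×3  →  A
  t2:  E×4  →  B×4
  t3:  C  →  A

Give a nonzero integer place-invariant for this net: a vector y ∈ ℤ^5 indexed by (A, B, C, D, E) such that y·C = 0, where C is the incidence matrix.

Incidence matrix C (rows=places, cols=transitions):
       t0   t1   t2   t3
    A   0    1    0    1
    B   0    0    4    0
    C  -2    0    0   -1
    D   3    0    0    0
    E   0   -3   -4    0

Candidate y = [3, 1, 3, 2, 1]; check y·C column-wise:
  col t0: 3·0 + 1·0 + 3·-2 + 2·3 + 1·0 = 0
  col t1: 3·1 + 1·0 + 3·0 + 2·0 + 1·-3 = 0
  col t2: 3·0 + 1·4 + 3·0 + 2·0 + 1·-4 = 0
  col t3: 3·1 + 1·0 + 3·-1 + 2·0 + 1·0 = 0

y = (A:3, B:1, C:3, D:2, E:1)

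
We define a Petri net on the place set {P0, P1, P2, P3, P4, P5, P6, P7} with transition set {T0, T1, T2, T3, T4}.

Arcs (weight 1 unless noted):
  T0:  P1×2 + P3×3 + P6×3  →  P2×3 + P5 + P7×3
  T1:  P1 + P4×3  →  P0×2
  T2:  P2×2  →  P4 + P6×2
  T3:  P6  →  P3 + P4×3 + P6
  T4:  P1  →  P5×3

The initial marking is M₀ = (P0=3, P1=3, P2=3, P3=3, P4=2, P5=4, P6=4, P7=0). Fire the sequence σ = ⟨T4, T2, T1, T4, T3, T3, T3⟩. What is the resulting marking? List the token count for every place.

(P0=5, P1=0, P2=1, P3=6, P4=9, P5=10, P6=6, P7=0)

step 1: fire T4:  (P0=3, P1=3, P2=3, P3=3, P4=2, P5=4, P6=4, P7=0) → (P0=3, P1=2, P2=3, P3=3, P4=2, P5=7, P6=4, P7=0)
step 2: fire T2:  (P0=3, P1=2, P2=3, P3=3, P4=2, P5=7, P6=4, P7=0) → (P0=3, P1=2, P2=1, P3=3, P4=3, P5=7, P6=6, P7=0)
step 3: fire T1:  (P0=3, P1=2, P2=1, P3=3, P4=3, P5=7, P6=6, P7=0) → (P0=5, P1=1, P2=1, P3=3, P4=0, P5=7, P6=6, P7=0)
step 4: fire T4:  (P0=5, P1=1, P2=1, P3=3, P4=0, P5=7, P6=6, P7=0) → (P0=5, P1=0, P2=1, P3=3, P4=0, P5=10, P6=6, P7=0)
step 5: fire T3:  (P0=5, P1=0, P2=1, P3=3, P4=0, P5=10, P6=6, P7=0) → (P0=5, P1=0, P2=1, P3=4, P4=3, P5=10, P6=6, P7=0)
step 6: fire T3:  (P0=5, P1=0, P2=1, P3=4, P4=3, P5=10, P6=6, P7=0) → (P0=5, P1=0, P2=1, P3=5, P4=6, P5=10, P6=6, P7=0)
step 7: fire T3:  (P0=5, P1=0, P2=1, P3=5, P4=6, P5=10, P6=6, P7=0) → (P0=5, P1=0, P2=1, P3=6, P4=9, P5=10, P6=6, P7=0)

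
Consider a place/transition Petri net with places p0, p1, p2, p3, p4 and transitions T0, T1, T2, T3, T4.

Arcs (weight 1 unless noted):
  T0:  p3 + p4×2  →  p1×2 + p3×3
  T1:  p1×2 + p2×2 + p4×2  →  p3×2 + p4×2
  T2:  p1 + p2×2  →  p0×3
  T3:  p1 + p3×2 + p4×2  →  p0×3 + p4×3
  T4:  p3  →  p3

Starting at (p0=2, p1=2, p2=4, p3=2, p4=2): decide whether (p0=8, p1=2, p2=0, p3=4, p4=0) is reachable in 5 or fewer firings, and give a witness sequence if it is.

YES — reachable via ⟨T0, T2, T2⟩ (3 firings)

step 1: fire T0:  (p0=2, p1=2, p2=4, p3=2, p4=2) → (p0=2, p1=4, p2=4, p3=4, p4=0)
step 2: fire T2:  (p0=2, p1=4, p2=4, p3=4, p4=0) → (p0=5, p1=3, p2=2, p3=4, p4=0)
step 3: fire T2:  (p0=5, p1=3, p2=2, p3=4, p4=0) → (p0=8, p1=2, p2=0, p3=4, p4=0)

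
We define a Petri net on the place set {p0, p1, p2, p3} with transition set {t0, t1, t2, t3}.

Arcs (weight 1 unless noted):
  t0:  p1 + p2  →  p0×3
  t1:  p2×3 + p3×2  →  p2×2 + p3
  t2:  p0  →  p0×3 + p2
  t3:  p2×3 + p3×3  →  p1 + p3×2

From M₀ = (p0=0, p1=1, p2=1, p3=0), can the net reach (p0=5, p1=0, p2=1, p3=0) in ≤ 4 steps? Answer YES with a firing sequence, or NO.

YES — reachable via ⟨t0, t2⟩ (2 firings)

step 1: fire t0:  (p0=0, p1=1, p2=1, p3=0) → (p0=3, p1=0, p2=0, p3=0)
step 2: fire t2:  (p0=3, p1=0, p2=0, p3=0) → (p0=5, p1=0, p2=1, p3=0)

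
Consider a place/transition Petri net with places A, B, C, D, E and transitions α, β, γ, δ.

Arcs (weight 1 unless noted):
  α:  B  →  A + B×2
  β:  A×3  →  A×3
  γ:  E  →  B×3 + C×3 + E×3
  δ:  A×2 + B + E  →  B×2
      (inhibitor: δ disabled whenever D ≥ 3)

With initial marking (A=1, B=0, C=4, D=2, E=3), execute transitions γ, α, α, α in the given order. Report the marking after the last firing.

step 1: fire γ:  (A=1, B=0, C=4, D=2, E=3) → (A=1, B=3, C=7, D=2, E=5)
step 2: fire α:  (A=1, B=3, C=7, D=2, E=5) → (A=2, B=4, C=7, D=2, E=5)
step 3: fire α:  (A=2, B=4, C=7, D=2, E=5) → (A=3, B=5, C=7, D=2, E=5)
step 4: fire α:  (A=3, B=5, C=7, D=2, E=5) → (A=4, B=6, C=7, D=2, E=5)

(A=4, B=6, C=7, D=2, E=5)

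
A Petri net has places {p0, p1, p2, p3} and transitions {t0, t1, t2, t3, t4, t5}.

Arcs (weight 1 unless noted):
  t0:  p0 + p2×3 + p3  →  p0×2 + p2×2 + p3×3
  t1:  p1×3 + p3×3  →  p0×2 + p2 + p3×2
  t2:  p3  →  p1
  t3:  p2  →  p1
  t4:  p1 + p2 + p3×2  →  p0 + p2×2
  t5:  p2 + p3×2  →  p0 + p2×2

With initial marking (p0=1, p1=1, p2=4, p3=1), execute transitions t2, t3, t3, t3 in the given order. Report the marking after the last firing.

(p0=1, p1=5, p2=1, p3=0)

step 1: fire t2:  (p0=1, p1=1, p2=4, p3=1) → (p0=1, p1=2, p2=4, p3=0)
step 2: fire t3:  (p0=1, p1=2, p2=4, p3=0) → (p0=1, p1=3, p2=3, p3=0)
step 3: fire t3:  (p0=1, p1=3, p2=3, p3=0) → (p0=1, p1=4, p2=2, p3=0)
step 4: fire t3:  (p0=1, p1=4, p2=2, p3=0) → (p0=1, p1=5, p2=1, p3=0)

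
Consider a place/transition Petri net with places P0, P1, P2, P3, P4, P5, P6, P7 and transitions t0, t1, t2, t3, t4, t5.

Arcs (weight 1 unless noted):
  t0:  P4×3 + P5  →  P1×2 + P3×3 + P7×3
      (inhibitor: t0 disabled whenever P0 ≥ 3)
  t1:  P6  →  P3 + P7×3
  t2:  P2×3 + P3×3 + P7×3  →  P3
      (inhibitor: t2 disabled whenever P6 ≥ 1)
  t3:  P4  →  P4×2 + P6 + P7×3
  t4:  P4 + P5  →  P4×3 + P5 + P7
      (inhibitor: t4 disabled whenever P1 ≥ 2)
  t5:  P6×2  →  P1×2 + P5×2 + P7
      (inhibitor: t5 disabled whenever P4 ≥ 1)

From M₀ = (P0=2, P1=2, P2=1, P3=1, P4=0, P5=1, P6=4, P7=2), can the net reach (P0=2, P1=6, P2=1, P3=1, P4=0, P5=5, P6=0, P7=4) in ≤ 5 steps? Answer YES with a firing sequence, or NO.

step 1: fire t5:  (P0=2, P1=2, P2=1, P3=1, P4=0, P5=1, P6=4, P7=2) → (P0=2, P1=4, P2=1, P3=1, P4=0, P5=3, P6=2, P7=3)
step 2: fire t5:  (P0=2, P1=4, P2=1, P3=1, P4=0, P5=3, P6=2, P7=3) → (P0=2, P1=6, P2=1, P3=1, P4=0, P5=5, P6=0, P7=4)

YES — reachable via ⟨t5, t5⟩ (2 firings)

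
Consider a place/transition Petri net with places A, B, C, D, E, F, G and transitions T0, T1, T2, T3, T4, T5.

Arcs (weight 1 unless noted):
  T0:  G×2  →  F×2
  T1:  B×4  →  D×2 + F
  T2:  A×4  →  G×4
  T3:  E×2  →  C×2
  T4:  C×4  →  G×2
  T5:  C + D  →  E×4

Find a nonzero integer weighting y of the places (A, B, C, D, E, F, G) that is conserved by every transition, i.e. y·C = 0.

Incidence matrix C (rows=places, cols=transitions):
       T0   T1   T2   T3   T4   T5
    A   0    0   -4    0    0    0
    B   0   -4    0    0    0    0
    C   0    0    0    2   -4   -1
    D   0    2    0    0    0   -1
    E   0    0    0   -2    0    4
    F   2    1    0    0    0    0
    G  -2    0    4    0    2    0

Candidate y = [2, 2, 1, 3, 1, 2, 2]; check y·C column-wise:
  col T0: 2·0 + 2·0 + 1·0 + 3·0 + 1·0 + 2·2 + 2·-2 = 0
  col T1: 2·0 + 2·-4 + 1·0 + 3·2 + 1·0 + 2·1 + 2·0 = 0
  col T2: 2·-4 + 2·0 + 1·0 + 3·0 + 1·0 + 2·0 + 2·4 = 0
  col T3: 2·0 + 2·0 + 1·2 + 3·0 + 1·-2 + 2·0 + 2·0 = 0
  col T4: 2·0 + 2·0 + 1·-4 + 3·0 + 1·0 + 2·0 + 2·2 = 0
  col T5: 2·0 + 2·0 + 1·-1 + 3·-1 + 1·4 + 2·0 + 2·0 = 0

y = (A:2, B:2, C:1, D:3, E:1, F:2, G:2)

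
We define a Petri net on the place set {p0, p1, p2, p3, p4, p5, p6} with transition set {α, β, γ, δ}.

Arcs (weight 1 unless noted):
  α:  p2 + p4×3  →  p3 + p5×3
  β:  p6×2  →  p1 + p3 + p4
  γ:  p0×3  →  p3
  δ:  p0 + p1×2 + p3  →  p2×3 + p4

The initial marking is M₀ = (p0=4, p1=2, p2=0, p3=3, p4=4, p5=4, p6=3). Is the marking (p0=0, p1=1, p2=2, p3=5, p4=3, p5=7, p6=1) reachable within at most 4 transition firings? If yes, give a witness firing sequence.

step 1: fire β:  (p0=4, p1=2, p2=0, p3=3, p4=4, p5=4, p6=3) → (p0=4, p1=3, p2=0, p3=4, p4=5, p5=4, p6=1)
step 2: fire γ:  (p0=4, p1=3, p2=0, p3=4, p4=5, p5=4, p6=1) → (p0=1, p1=3, p2=0, p3=5, p4=5, p5=4, p6=1)
step 3: fire δ:  (p0=1, p1=3, p2=0, p3=5, p4=5, p5=4, p6=1) → (p0=0, p1=1, p2=3, p3=4, p4=6, p5=4, p6=1)
step 4: fire α:  (p0=0, p1=1, p2=3, p3=4, p4=6, p5=4, p6=1) → (p0=0, p1=1, p2=2, p3=5, p4=3, p5=7, p6=1)

YES — reachable via ⟨β, γ, δ, α⟩ (4 firings)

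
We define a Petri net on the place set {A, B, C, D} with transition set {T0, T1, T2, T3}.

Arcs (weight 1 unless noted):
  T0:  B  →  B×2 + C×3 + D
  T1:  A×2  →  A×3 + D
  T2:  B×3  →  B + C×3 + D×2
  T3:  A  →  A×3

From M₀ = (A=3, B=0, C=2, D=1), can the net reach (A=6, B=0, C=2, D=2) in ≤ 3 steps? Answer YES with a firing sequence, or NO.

YES — reachable via ⟨T1, T3⟩ (2 firings)

step 1: fire T1:  (A=3, B=0, C=2, D=1) → (A=4, B=0, C=2, D=2)
step 2: fire T3:  (A=4, B=0, C=2, D=2) → (A=6, B=0, C=2, D=2)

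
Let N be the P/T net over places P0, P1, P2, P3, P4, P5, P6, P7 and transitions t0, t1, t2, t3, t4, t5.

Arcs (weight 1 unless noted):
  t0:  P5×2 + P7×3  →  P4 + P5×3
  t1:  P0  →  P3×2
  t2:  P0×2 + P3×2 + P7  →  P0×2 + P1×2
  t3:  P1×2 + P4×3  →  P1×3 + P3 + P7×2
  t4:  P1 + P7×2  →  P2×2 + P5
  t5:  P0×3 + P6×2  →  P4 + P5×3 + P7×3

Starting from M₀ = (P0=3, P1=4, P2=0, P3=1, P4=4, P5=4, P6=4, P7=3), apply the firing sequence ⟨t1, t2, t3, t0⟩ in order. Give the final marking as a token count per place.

step 1: fire t1:  (P0=3, P1=4, P2=0, P3=1, P4=4, P5=4, P6=4, P7=3) → (P0=2, P1=4, P2=0, P3=3, P4=4, P5=4, P6=4, P7=3)
step 2: fire t2:  (P0=2, P1=4, P2=0, P3=3, P4=4, P5=4, P6=4, P7=3) → (P0=2, P1=6, P2=0, P3=1, P4=4, P5=4, P6=4, P7=2)
step 3: fire t3:  (P0=2, P1=6, P2=0, P3=1, P4=4, P5=4, P6=4, P7=2) → (P0=2, P1=7, P2=0, P3=2, P4=1, P5=4, P6=4, P7=4)
step 4: fire t0:  (P0=2, P1=7, P2=0, P3=2, P4=1, P5=4, P6=4, P7=4) → (P0=2, P1=7, P2=0, P3=2, P4=2, P5=5, P6=4, P7=1)

(P0=2, P1=7, P2=0, P3=2, P4=2, P5=5, P6=4, P7=1)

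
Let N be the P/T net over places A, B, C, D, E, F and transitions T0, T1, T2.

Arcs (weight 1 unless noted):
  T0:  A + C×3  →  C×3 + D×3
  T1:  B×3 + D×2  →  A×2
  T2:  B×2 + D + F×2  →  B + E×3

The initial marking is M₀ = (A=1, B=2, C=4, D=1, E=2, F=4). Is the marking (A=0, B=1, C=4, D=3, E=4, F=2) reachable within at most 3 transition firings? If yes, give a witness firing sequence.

NO — not reachable within 3 firings

depth 0: 1 marking
depth 1: 3 markings reached so far
depth 2: 4 markings reached so far
depth 3: 4 markings reached so far
(frontier empty at depth 3; search complete)
target is not among the 4 markings reachable within 3 steps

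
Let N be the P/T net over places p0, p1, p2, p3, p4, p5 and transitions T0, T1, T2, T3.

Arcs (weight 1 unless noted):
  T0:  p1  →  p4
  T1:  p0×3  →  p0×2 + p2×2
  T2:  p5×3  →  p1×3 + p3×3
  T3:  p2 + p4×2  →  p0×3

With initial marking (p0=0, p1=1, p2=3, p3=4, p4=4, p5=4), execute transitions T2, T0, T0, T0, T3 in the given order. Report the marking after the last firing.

(p0=3, p1=1, p2=2, p3=7, p4=5, p5=1)

step 1: fire T2:  (p0=0, p1=1, p2=3, p3=4, p4=4, p5=4) → (p0=0, p1=4, p2=3, p3=7, p4=4, p5=1)
step 2: fire T0:  (p0=0, p1=4, p2=3, p3=7, p4=4, p5=1) → (p0=0, p1=3, p2=3, p3=7, p4=5, p5=1)
step 3: fire T0:  (p0=0, p1=3, p2=3, p3=7, p4=5, p5=1) → (p0=0, p1=2, p2=3, p3=7, p4=6, p5=1)
step 4: fire T0:  (p0=0, p1=2, p2=3, p3=7, p4=6, p5=1) → (p0=0, p1=1, p2=3, p3=7, p4=7, p5=1)
step 5: fire T3:  (p0=0, p1=1, p2=3, p3=7, p4=7, p5=1) → (p0=3, p1=1, p2=2, p3=7, p4=5, p5=1)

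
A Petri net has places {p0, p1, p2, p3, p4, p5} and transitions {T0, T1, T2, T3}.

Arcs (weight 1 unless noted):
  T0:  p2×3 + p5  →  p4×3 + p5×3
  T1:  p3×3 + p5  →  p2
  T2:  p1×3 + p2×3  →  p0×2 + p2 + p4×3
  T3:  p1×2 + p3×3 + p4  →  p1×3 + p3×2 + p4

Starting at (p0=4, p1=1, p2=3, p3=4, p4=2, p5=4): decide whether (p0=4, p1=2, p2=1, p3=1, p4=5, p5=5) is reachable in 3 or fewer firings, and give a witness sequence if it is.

depth 0: 1 marking
depth 1: 3 markings reached so far
depth 2: 4 markings reached so far
depth 3: 4 markings reached so far
(frontier empty at depth 3; search complete)
target is not among the 4 markings reachable within 3 steps

NO — not reachable within 3 firings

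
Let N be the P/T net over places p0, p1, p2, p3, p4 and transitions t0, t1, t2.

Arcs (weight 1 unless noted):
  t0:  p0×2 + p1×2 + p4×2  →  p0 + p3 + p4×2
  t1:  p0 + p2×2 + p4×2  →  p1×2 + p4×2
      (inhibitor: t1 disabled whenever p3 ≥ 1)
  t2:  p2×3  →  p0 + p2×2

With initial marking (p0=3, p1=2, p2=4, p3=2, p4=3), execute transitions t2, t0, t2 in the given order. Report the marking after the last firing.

step 1: fire t2:  (p0=3, p1=2, p2=4, p3=2, p4=3) → (p0=4, p1=2, p2=3, p3=2, p4=3)
step 2: fire t0:  (p0=4, p1=2, p2=3, p3=2, p4=3) → (p0=3, p1=0, p2=3, p3=3, p4=3)
step 3: fire t2:  (p0=3, p1=0, p2=3, p3=3, p4=3) → (p0=4, p1=0, p2=2, p3=3, p4=3)

(p0=4, p1=0, p2=2, p3=3, p4=3)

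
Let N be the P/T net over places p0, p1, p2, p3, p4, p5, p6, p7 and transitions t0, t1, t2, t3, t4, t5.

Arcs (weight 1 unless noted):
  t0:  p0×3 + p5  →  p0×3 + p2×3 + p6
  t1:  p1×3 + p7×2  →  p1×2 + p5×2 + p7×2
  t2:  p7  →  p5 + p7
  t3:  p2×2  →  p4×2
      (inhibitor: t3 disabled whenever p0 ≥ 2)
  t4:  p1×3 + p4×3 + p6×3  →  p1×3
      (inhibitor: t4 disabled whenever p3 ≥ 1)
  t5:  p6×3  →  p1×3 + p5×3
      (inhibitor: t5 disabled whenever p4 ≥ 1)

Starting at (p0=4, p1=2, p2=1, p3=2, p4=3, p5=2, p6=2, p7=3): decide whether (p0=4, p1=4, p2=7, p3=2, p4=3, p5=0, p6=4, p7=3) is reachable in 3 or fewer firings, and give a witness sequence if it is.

depth 0: 1 marking
depth 1: 3 markings reached so far
depth 2: 6 markings reached so far
depth 3: 9 markings reached so far
target is not among the 9 markings reachable within 3 steps

NO — not reachable within 3 firings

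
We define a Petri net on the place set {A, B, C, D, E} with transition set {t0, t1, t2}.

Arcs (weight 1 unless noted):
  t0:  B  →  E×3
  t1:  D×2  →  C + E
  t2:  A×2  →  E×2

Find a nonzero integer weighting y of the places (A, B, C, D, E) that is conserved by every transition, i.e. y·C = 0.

y = (A:0, B:0, C:2, D:1, E:0)

Incidence matrix C (rows=places, cols=transitions):
       t0   t1   t2
    A   0    0   -2
    B  -1    0    0
    C   0    1    0
    D   0   -2    0
    E   3    1    2

Candidate y = [0, 0, 2, 1, 0]; check y·C column-wise:
  col t0: 0·-1 + 2·0 + 1·0 + 0·3 = 0
  col t1: 2·1 + 1·-2 + 0·1 = 0
  col t2: 0·-2 + 2·0 + 1·0 + 0·2 = 0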